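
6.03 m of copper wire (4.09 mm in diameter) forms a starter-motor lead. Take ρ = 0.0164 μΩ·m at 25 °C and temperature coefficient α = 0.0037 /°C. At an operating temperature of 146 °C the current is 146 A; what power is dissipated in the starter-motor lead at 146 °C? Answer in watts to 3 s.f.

232 W

ρ = 0.0164 μΩ·m = 1.64×10^-8 Ω·m
A = π(d/2)² = π(2.0450e-03 m)² = 1.314e-05 m²
R₍25₎ = ρL/A = (1.64×10^-8)(6.03)/(1.314e-05) = 0.007527 Ω
R₍146₎ = R₍25₎(1 + αΔT) = 0.007527 × (1 + 0.0037×121) = 0.0109 Ω
P = I²R = (146)² × 0.0109 = 232 W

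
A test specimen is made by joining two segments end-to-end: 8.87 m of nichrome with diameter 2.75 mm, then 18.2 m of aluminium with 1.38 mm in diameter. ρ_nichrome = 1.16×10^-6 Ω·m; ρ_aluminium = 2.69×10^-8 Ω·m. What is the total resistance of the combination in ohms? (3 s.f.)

2.06 Ω

Segment 1: A = π(d/2)² = π(1.3750e-03 m)² = 5.940e-06 m²
R₁ = ρL/A = (1.16×10^-6)(8.87)/(5.940e-06) = 1.732 Ω
Segment 2: A = π(d/2)² = π(6.9000e-04 m)² = 1.496e-06 m²
R₂ = (2.69×10^-8)(18.2)/(1.496e-06) = 0.3273 Ω
R = R₁ + R₂ = 2.06 Ω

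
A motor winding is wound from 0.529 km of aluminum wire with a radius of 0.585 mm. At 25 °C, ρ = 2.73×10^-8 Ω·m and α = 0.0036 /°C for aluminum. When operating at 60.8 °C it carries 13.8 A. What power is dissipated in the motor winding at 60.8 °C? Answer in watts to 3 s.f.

A = πr² = π(5.8500e-04 m)² = 1.075e-06 m²
R₍25₎ = ρL/A = (2.73×10^-8)(529)/(1.075e-06) = 13.43 Ω
R₍60.8₎ = R₍25₎(1 + αΔT) = 13.43 × (1 + 0.0036×35.8) = 15.16 Ω
P = I²R = (13.8)² × 15.16 = 2890 W

2890 W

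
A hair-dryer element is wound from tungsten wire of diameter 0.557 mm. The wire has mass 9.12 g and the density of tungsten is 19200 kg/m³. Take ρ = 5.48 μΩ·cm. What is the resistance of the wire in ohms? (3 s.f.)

ρ = 5.48 μΩ·cm = 5.48×10^-8 Ω·m
A = π(d/2)² = π(2.7850e-04 m)² = 2.4367e-07 m²
L = m/(density·A) = 0.00912/(19200×2.4367e-07) = 1.949 m
R = ρL/A = (5.48×10^-8)(1.949)/(2.4367e-07) = 0.438 Ω

0.438 Ω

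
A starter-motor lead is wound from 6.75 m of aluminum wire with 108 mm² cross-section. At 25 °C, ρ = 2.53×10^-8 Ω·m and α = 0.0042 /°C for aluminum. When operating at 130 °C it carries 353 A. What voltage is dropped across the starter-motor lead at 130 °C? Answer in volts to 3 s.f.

A = 108 mm² = 1.080e-04 m²
R₍25₎ = ρL/A = (2.53×10^-8)(6.75)/(1.080e-04) = 0.001581 Ω
R₍130₎ = R₍25₎(1 + αΔT) = 0.001581 × (1 + 0.0042×105) = 0.002279 Ω
V = IR = 353 × 0.002279 = 0.804 V

0.804 V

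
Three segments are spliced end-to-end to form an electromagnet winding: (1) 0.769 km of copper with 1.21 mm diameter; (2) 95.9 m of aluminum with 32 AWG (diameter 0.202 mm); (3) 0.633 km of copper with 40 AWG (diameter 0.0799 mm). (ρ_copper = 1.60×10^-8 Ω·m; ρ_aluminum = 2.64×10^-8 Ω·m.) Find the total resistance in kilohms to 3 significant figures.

2.11 kΩ

Seg 1: A = π(d/2)² = π(6.0500e-04 m)² = 1.150e-06 m²
R_1 = (1.60×10^-8)(769)/(1.150e-06) = 10.7 Ω
Seg 2: A = π(0.202/2 mm)² = π(1.0100e-04 m)² = 3.205e-08 m²
R_2 = (2.64×10^-8)(95.9)/(3.205e-08) = 79 Ω
Seg 3: A = π(0.0799/2 mm)² = π(3.9950e-05 m)² = 5.014e-09 m²
R_3 = (1.60×10^-8)(633)/(5.014e-09) = 2020 Ω
R_total = R_1 + R_2 + R_3 = 2.11 kΩ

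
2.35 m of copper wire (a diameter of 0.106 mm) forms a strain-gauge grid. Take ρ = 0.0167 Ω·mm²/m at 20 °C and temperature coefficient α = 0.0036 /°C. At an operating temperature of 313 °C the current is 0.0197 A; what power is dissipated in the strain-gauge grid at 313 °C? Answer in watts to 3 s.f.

ρ = 0.0167 Ω·mm²/m = 1.67×10^-8 Ω·m
A = π(d/2)² = π(5.3000e-05 m)² = 8.825e-09 m²
R₍20₎ = ρL/A = (1.67×10^-8)(2.35)/(8.825e-09) = 4.447 Ω
R₍313₎ = R₍20₎(1 + αΔT) = 4.447 × (1 + 0.0036×293) = 9.138 Ω
P = I²R = (0.0197)² × 9.138 = 0.00355 W

0.00355 W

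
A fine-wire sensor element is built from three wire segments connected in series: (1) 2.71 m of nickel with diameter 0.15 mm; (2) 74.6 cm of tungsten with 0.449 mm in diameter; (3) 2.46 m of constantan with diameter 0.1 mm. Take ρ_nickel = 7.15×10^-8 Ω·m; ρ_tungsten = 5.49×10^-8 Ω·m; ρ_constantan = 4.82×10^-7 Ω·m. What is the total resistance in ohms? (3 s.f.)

Seg 1: A = π(d/2)² = π(7.5000e-05 m)² = 1.767e-08 m²
R_1 = (7.15×10^-8)(2.71)/(1.767e-08) = 10.96 Ω
Seg 2: A = π(d/2)² = π(2.2450e-04 m)² = 1.583e-07 m²
R_2 = (5.49×10^-8)(0.746)/(1.583e-07) = 0.2587 Ω
Seg 3: A = π(d/2)² = π(5.0000e-05 m)² = 7.854e-09 m²
R_3 = (4.82×10^-7)(2.46)/(7.854e-09) = 151 Ω
R_total = R_1 + R_2 + R_3 = 162 Ω

162 Ω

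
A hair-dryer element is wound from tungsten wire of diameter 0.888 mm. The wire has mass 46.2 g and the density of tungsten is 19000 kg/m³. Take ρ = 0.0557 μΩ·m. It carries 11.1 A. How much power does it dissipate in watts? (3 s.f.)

ρ = 0.0557 μΩ·m = 5.57×10^-8 Ω·m
A = π(d/2)² = π(4.4400e-04 m)² = 6.1932e-07 m²
L = m/(density·A) = 0.0462/(19000×6.1932e-07) = 3.926 m
R = ρL/A = (5.57×10^-8)(3.926)/(6.1932e-07) = 0.3531 Ω
P = I²R = (11.1)² × 0.3531 = 43.5 W

43.5 W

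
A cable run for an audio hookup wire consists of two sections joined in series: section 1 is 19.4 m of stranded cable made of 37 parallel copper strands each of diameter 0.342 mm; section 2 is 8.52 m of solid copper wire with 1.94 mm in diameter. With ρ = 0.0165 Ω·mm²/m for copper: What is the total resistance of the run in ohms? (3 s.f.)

ρ = 0.0165 Ω·mm²/m = 1.65×10^-8 Ω·m
Section 1: A_strand = π(1.7100e-04)² = 9.186e-08 m²; R₁ = ρL/(N·A_s) = (1.65×10^-8)(19.4)/(37×9.186e-08) = 0.09418 Ω
Section 2: A = π(d/2)² = π(9.7000e-04 m)² = 2.956e-06 m²
R₂ = (1.65×10^-8)(8.52)/(2.956e-06) = 0.04756 Ω
R = R₁ + R₂ = 0.142 Ω

0.142 Ω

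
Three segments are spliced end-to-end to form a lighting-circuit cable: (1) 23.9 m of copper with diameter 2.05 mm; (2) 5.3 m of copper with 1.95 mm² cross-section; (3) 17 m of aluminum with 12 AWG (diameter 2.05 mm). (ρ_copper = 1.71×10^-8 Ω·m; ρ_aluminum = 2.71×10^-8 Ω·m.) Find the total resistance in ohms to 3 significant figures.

0.310 Ω

Seg 1: A = π(d/2)² = π(1.0250e-03 m)² = 3.301e-06 m²
R_1 = (1.71×10^-8)(23.9)/(3.301e-06) = 0.1238 Ω
Seg 2: A = 1.95 mm² = 1.950e-06 m²
R_2 = (1.71×10^-8)(5.3)/(1.950e-06) = 0.04648 Ω
Seg 3: A = π(2.05/2 mm)² = π(1.0250e-03 m)² = 3.301e-06 m²
R_3 = (2.71×10^-8)(17)/(3.301e-06) = 0.1396 Ω
R_total = R_1 + R_2 + R_3 = 0.310 Ω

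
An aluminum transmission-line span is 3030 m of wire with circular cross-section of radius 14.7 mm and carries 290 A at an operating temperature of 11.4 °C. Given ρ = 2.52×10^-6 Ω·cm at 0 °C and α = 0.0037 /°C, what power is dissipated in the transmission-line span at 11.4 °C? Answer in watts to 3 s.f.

9860 W

ρ = 2.52×10^-6 Ω·cm = 2.52×10^-8 Ω·m
A = πr² = π(1.4700e-02 m)² = 6.789e-04 m²
R₍0₎ = ρL/A = (2.52×10^-8)(3030)/(6.789e-04) = 0.1125 Ω
R₍11.4₎ = R₍0₎(1 + αΔT) = 0.1125 × (1 + 0.0037×11.4) = 0.1172 Ω
P = I²R = (290)² × 0.1172 = 9860 W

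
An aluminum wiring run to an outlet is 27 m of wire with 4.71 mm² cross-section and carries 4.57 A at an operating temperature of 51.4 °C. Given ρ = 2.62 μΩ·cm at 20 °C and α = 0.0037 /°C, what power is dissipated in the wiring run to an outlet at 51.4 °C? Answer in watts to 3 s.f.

ρ = 2.62 μΩ·cm = 2.62×10^-8 Ω·m
A = 4.71 mm² = 4.710e-06 m²
R₍20₎ = ρL/A = (2.62×10^-8)(27)/(4.710e-06) = 0.1502 Ω
R₍51.4₎ = R₍20₎(1 + αΔT) = 0.1502 × (1 + 0.0037×31.4) = 0.1676 Ω
P = I²R = (4.57)² × 0.1676 = 3.50 W

3.50 W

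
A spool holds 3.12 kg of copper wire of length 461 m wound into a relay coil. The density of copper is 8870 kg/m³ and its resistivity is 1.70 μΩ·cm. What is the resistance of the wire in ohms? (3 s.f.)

10.3 Ω

ρ = 1.70 μΩ·cm = 1.70×10^-8 Ω·m
A = m/(density·L) = 3.12/(8870×461) = 7.6301e-07 m²
R = ρL/A = (1.70×10^-8)(461)/(7.6301e-07) = 10.3 Ω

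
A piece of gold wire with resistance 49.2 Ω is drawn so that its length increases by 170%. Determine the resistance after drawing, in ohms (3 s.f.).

k = 1 + 170/100 = 2.7; volume constant ⇒ A' = A/k, so R' = k²R.
R' = 7.29 × 49.2 = 359 Ω

359 Ω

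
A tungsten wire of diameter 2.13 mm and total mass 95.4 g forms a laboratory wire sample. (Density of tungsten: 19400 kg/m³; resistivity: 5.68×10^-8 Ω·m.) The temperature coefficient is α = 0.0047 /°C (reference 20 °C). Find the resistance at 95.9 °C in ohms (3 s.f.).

A = π(d/2)² = π(1.0650e-03 m)² = 3.5633e-06 m²
L = m/(density·A) = 0.0954/(19400×3.5633e-06) = 1.38 m
R = ρL/A = (5.68×10^-8)(1.38)/(3.5633e-06) = 0.022 Ω
R(95.9 °C) = 0.022 × (1 + 0.0047×75.9) = 0.0298 Ω

0.0298 Ω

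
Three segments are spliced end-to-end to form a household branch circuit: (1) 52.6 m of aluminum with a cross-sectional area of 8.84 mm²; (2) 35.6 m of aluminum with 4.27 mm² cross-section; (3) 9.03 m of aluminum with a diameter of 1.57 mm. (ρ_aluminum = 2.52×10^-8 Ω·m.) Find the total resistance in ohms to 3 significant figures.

Seg 1: A = 8.84 mm² = 8.840e-06 m²
R_1 = (2.52×10^-8)(52.6)/(8.840e-06) = 0.1499 Ω
Seg 2: A = 4.27 mm² = 4.270e-06 m²
R_2 = (2.52×10^-8)(35.6)/(4.270e-06) = 0.2101 Ω
Seg 3: A = π(d/2)² = π(7.8500e-04 m)² = 1.936e-06 m²
R_3 = (2.52×10^-8)(9.03)/(1.936e-06) = 0.1175 Ω
R_total = R_1 + R_2 + R_3 = 0.478 Ω

0.478 Ω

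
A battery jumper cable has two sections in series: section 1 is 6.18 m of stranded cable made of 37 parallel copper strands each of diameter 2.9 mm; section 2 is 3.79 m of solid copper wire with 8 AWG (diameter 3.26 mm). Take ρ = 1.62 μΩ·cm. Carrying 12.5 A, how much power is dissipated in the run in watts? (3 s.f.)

1.21 W

ρ = 1.62 μΩ·cm = 1.62×10^-8 Ω·m
Section 1: A_strand = π(1.4500e-03)² = 6.605e-06 m²; R₁ = ρL/(N·A_s) = (1.62×10^-8)(6.18)/(37×6.605e-06) = 4.097×10^-4 Ω
Section 2: A = π(3.26/2 mm)² = π(1.6300e-03 m)² = 8.347e-06 m²
R₂ = (1.62×10^-8)(3.79)/(8.347e-06) = 0.007356 Ω
R = R₁ + R₂ = 0.007765 Ω
P = I²R = (12.5)² × 0.007765 = 1.21 W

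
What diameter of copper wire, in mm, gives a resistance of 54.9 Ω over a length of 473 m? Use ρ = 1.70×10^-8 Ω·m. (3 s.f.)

0.432 mm

A = ρL/R = (1.70×10^-8)(473)/(54.9) = 1.465e-07 m²
d = 2√(A/π) = 4.318e-04 m = 0.432 mm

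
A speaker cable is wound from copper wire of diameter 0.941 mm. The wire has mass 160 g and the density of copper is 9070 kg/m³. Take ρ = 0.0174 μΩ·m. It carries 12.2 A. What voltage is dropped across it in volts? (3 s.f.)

7.74 V

ρ = 0.0174 μΩ·m = 1.74×10^-8 Ω·m
A = π(d/2)² = π(4.7050e-04 m)² = 6.9546e-07 m²
L = m/(density·A) = 0.16/(9070×6.9546e-07) = 25.37 m
R = ρL/A = (1.74×10^-8)(25.37)/(6.9546e-07) = 0.6346 Ω
V = IR = 12.2 × 0.6346 = 7.74 V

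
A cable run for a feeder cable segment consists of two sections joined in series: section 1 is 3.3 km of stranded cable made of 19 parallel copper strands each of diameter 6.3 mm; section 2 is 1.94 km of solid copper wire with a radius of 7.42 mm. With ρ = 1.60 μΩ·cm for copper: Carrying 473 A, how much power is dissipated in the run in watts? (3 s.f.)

ρ = 1.60 μΩ·cm = 1.60×10^-8 Ω·m
Section 1: A_strand = π(3.1500e-03)² = 3.117e-05 m²; R₁ = ρL/(N·A_s) = (1.60×10^-8)(3300)/(19×3.117e-05) = 0.08915 Ω
Section 2: A = πr² = π(7.4200e-03 m)² = 1.730e-04 m²
R₂ = (1.60×10^-8)(1940)/(1.730e-04) = 0.1795 Ω
R = R₁ + R₂ = 0.2686 Ω
P = I²R = (473)² × 0.2686 = 60100 W

60100 W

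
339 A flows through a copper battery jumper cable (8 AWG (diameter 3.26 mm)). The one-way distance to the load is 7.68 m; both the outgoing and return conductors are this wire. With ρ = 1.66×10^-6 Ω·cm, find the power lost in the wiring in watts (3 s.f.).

ρ = 1.66×10^-6 Ω·cm = 1.66×10^-8 Ω·m
A = π(3.26/2 mm)² = π(1.6300e-03 m)² = 8.347e-06 m²
Total conductor length (both ways) L = 2 × 7.68 = 15.36 m
R = ρL/A = (1.66×10^-8)(15.36)/(8.347e-06) = 0.03055 Ω
P = I²R = (339)² × 0.03055 = 3510 W

3510 W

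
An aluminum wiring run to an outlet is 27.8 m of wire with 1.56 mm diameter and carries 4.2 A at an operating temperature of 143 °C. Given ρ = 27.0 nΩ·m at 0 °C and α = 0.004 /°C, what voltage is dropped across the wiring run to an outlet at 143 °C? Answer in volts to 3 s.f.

2.59 V

ρ = 27.0 nΩ·m = 2.70×10^-8 Ω·m
A = π(d/2)² = π(7.8000e-04 m)² = 1.911e-06 m²
R₍0₎ = ρL/A = (2.70×10^-8)(27.8)/(1.911e-06) = 0.3927 Ω
R₍143₎ = R₍0₎(1 + αΔT) = 0.3927 × (1 + 0.004×143) = 0.6173 Ω
V = IR = 4.2 × 0.6173 = 2.59 V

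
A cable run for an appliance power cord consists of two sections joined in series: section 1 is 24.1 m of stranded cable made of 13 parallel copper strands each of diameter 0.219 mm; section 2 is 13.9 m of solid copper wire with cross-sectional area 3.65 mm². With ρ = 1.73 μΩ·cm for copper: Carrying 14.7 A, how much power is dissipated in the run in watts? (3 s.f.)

198 W

ρ = 1.73 μΩ·cm = 1.73×10^-8 Ω·m
Section 1: A_strand = π(1.0950e-04)² = 3.767e-08 m²; R₁ = ρL/(N·A_s) = (1.73×10^-8)(24.1)/(13×3.767e-08) = 0.8514 Ω
Section 2: A = 3.65 mm² = 3.650e-06 m²
R₂ = (1.73×10^-8)(13.9)/(3.650e-06) = 0.06588 Ω
R = R₁ + R₂ = 0.9173 Ω
P = I²R = (14.7)² × 0.9173 = 198 W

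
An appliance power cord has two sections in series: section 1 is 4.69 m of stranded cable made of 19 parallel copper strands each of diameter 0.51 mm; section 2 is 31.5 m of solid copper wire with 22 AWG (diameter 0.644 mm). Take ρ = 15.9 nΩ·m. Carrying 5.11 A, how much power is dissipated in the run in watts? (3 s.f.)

ρ = 15.9 nΩ·m = 1.59×10^-8 Ω·m
Section 1: A_strand = π(2.5500e-04)² = 2.043e-07 m²; R₁ = ρL/(N·A_s) = (1.59×10^-8)(4.69)/(19×2.043e-07) = 0.01921 Ω
Section 2: A = π(0.644/2 mm)² = π(3.2200e-04 m)² = 3.257e-07 m²
R₂ = (1.59×10^-8)(31.5)/(3.257e-07) = 1.538 Ω
R = R₁ + R₂ = 1.557 Ω
P = I²R = (5.11)² × 1.557 = 40.7 W

40.7 W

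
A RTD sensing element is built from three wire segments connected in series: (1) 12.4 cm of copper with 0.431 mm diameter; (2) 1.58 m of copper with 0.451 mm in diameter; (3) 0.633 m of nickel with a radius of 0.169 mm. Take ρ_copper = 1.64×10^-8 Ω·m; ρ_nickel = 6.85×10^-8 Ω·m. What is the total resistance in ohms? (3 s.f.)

0.659 Ω

Seg 1: A = π(d/2)² = π(2.1550e-04 m)² = 1.459e-07 m²
R_1 = (1.64×10^-8)(0.124)/(1.459e-07) = 0.01394 Ω
Seg 2: A = π(d/2)² = π(2.2550e-04 m)² = 1.598e-07 m²
R_2 = (1.64×10^-8)(1.58)/(1.598e-07) = 0.1622 Ω
Seg 3: A = πr² = π(1.6900e-04 m)² = 8.973e-08 m²
R_3 = (6.85×10^-8)(0.633)/(8.973e-08) = 0.4832 Ω
R_total = R_1 + R_2 + R_3 = 0.659 Ω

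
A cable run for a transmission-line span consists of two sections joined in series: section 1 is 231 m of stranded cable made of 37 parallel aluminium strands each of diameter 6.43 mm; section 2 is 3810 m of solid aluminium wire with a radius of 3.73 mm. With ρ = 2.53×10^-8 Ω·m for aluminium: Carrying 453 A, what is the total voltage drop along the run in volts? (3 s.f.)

1000 V

Section 1: A_strand = π(3.2150e-03)² = 3.247e-05 m²; R₁ = ρL/(N·A_s) = (2.53×10^-8)(231)/(37×3.247e-05) = 0.004864 Ω
Section 2: A = πr² = π(3.7300e-03 m)² = 4.371e-05 m²
R₂ = (2.53×10^-8)(3810)/(4.371e-05) = 2.205 Ω
R = R₁ + R₂ = 2.21 Ω
V = IR = 453 × 2.21 = 1000 V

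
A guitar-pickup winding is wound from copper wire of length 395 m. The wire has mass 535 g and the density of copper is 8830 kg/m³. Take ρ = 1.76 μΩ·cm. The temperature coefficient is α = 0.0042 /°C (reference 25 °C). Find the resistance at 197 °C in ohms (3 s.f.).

ρ = 1.76 μΩ·cm = 1.76×10^-8 Ω·m
A = m/(density·L) = 0.535/(8830×395) = 1.5339e-07 m²
R = ρL/A = (1.76×10^-8)(395)/(1.5339e-07) = 45.32 Ω
R(197 °C) = 45.32 × (1 + 0.0042×172) = 78.1 Ω

78.1 Ω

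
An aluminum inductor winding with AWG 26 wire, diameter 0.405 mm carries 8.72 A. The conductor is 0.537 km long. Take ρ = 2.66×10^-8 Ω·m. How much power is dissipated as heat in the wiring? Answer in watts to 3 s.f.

A = π(0.405/2 mm)² = π(2.0250e-04 m)² = 1.288e-07 m²
R = ρL/A = (2.66×10^-8)(537)/(1.288e-07) = 110.9 Ω
P = I²R = (8.72)² × 110.9 = 8430 W

8430 W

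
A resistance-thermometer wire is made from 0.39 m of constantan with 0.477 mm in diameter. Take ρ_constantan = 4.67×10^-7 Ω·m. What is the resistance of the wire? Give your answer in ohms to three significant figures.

A = π(d/2)² = π(2.3850e-04 m)² = 1.787e-07 m²
R = ρL/A = (4.67×10^-7)(0.39 m)/(1.787e-07 m²) = 1.02 Ω

1.02 Ω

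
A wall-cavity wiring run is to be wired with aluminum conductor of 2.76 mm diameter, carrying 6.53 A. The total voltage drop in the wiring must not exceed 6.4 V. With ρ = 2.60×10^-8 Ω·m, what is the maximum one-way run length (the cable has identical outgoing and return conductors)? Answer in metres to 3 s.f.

113 m

A = π(d/2)² = π(1.3800e-03 m)² = 5.983e-06 m²
L_max = V_max·A/(2·ρI) = (6.4)(5.983e-06)/(2×2.60×10^-8×6.53) = 113 m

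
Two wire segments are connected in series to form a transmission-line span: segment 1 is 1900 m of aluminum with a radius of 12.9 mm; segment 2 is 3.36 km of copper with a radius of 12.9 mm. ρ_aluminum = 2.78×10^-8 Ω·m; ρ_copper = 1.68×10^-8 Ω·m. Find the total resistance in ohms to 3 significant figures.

0.209 Ω

Segment 1: A = πr² = π(1.2900e-02 m)² = 5.228e-04 m²
R₁ = ρL/A = (2.78×10^-8)(1900)/(5.228e-04) = 0.101 Ω
R₂ = (1.68×10^-8)(3360)/(5.228e-04) = 0.108 Ω
R = R₁ + R₂ = 0.209 Ω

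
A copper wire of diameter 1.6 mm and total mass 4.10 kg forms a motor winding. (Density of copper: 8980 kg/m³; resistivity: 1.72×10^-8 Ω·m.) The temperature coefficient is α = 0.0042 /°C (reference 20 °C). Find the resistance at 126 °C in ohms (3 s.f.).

A = π(d/2)² = π(8.0000e-04 m)² = 2.0106e-06 m²
L = m/(density·A) = 4.1/(8980×2.0106e-06) = 227.1 m
R = ρL/A = (1.72×10^-8)(227.1)/(2.0106e-06) = 1.943 Ω
R(126 °C) = 1.943 × (1 + 0.0042×106) = 2.81 Ω

2.81 Ω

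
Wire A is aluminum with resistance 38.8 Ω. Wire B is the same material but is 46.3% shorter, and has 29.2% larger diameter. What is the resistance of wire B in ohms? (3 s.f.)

R ∝ L/d², so R_B/R_A = (1 − 46.3/100) × (1 + 29.2/100)⁻²
= 0.537 × 0.5991 = 0.3217
R_B = 0.3217 × 38.8 = 12.5 Ω

12.5 Ω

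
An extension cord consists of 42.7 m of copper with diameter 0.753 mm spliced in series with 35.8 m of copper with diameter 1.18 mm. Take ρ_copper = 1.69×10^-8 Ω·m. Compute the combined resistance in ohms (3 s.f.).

Segment 1: A = π(d/2)² = π(3.7650e-04 m)² = 4.453e-07 m²
R₁ = ρL/A = (1.69×10^-8)(42.7)/(4.453e-07) = 1.62 Ω
Segment 2: A = π(d/2)² = π(5.9000e-04 m)² = 1.094e-06 m²
R₂ = (1.69×10^-8)(35.8)/(1.094e-06) = 0.5532 Ω
R = R₁ + R₂ = 2.17 Ω

2.17 Ω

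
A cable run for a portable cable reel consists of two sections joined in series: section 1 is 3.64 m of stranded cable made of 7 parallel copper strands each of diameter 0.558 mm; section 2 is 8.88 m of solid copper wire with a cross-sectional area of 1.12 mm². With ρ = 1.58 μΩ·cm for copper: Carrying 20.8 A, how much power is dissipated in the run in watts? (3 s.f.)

ρ = 1.58 μΩ·cm = 1.58×10^-8 Ω·m
Section 1: A_strand = π(2.7900e-04)² = 2.445e-07 m²; R₁ = ρL/(N·A_s) = (1.58×10^-8)(3.64)/(7×2.445e-07) = 0.0336 Ω
Section 2: A = 1.12 mm² = 1.120e-06 m²
R₂ = (1.58×10^-8)(8.88)/(1.120e-06) = 0.1253 Ω
R = R₁ + R₂ = 0.1589 Ω
P = I²R = (20.8)² × 0.1589 = 68.7 W

68.7 W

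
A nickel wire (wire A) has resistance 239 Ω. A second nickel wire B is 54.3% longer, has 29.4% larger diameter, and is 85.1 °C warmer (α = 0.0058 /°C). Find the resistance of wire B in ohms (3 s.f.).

R ∝ ρL/d² with ρ ∝ (1+αΔT), so R_B/R_A = (1 + 54.3/100) × (1 + 29.4/100)⁻² × (1 + 0.0058×85.1)
= 1.543 × 0.5972 × 1.494 = 1.376
R_B = 1.376 × 239 = 329 Ω

329 Ω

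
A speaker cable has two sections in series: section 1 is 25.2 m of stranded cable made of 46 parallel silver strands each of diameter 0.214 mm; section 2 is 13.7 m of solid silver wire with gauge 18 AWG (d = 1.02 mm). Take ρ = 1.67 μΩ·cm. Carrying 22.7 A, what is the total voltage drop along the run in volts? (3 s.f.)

12.1 V

ρ = 1.67 μΩ·cm = 1.67×10^-8 Ω·m
Section 1: A_strand = π(1.0700e-04)² = 3.597e-08 m²; R₁ = ρL/(N·A_s) = (1.67×10^-8)(25.2)/(46×3.597e-08) = 0.2544 Ω
Section 2: A = π(1.02/2 mm)² = π(5.1000e-04 m)² = 8.171e-07 m²
R₂ = (1.67×10^-8)(13.7)/(8.171e-07) = 0.28 Ω
R = R₁ + R₂ = 0.5343 Ω
V = IR = 22.7 × 0.5343 = 12.1 V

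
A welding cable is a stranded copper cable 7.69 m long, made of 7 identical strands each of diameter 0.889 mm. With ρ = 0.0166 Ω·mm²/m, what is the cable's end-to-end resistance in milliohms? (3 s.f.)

29.4 mΩ

ρ = 0.0166 Ω·mm²/m = 1.66×10^-8 Ω·m
A_strand = π(4.4450e-04 m)² = 6.207e-07 m²
R_strand = ρL/A = (1.66×10^-8)(7.69)/(6.207e-07) = 0.2057 Ω
R_total = R_strand/N = 0.2057/7 = 29.4 mΩ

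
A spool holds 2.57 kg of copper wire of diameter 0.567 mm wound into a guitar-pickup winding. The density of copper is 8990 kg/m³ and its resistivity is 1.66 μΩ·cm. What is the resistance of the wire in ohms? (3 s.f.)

ρ = 1.66 μΩ·cm = 1.66×10^-8 Ω·m
A = π(d/2)² = π(2.8350e-04 m)² = 2.5250e-07 m²
L = m/(density·A) = 2.57/(8990×2.5250e-07) = 1132 m
R = ρL/A = (1.66×10^-8)(1132)/(2.5250e-07) = 74.4 Ω

74.4 Ω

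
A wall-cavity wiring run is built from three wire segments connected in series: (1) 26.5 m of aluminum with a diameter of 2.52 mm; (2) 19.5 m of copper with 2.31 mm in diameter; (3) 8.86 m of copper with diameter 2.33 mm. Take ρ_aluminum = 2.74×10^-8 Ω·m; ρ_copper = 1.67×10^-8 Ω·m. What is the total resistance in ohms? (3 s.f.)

0.258 Ω

Seg 1: A = π(d/2)² = π(1.2600e-03 m)² = 4.988e-06 m²
R_1 = (2.74×10^-8)(26.5)/(4.988e-06) = 0.1456 Ω
Seg 2: A = π(d/2)² = π(1.1550e-03 m)² = 4.191e-06 m²
R_2 = (1.67×10^-8)(19.5)/(4.191e-06) = 0.0777 Ω
Seg 3: A = π(d/2)² = π(1.1650e-03 m)² = 4.264e-06 m²
R_3 = (1.67×10^-8)(8.86)/(4.264e-06) = 0.0347 Ω
R_total = R_1 + R_2 + R_3 = 0.258 Ω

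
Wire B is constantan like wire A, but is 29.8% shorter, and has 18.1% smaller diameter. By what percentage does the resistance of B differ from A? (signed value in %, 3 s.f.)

R ∝ L/d², so R_B/R_A = (1 − 29.8/100) × (1 − 18.1/100)⁻²
= 0.702 × 1.491 = 1.047
(R_B − R_A)/R_A = 1.047 − 1 = 4.66%

4.66%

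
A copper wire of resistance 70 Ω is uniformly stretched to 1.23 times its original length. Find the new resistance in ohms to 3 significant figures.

106 Ω

Volume constant ⇒ A' = A/k with k = 1.23. R' = ρ(kL)/(A/k) = k²R.
R' = 1.513 × 70 = 106 Ω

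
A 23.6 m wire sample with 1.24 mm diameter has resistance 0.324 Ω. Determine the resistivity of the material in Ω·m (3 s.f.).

1.66×10^-8 Ω·m

A = π(d/2)² = π(6.2000e-04 m)² = 1.208e-06 m²
ρ = RA/L = (0.324)(1.208e-06)/(23.6) = 1.66×10^-8 Ω·m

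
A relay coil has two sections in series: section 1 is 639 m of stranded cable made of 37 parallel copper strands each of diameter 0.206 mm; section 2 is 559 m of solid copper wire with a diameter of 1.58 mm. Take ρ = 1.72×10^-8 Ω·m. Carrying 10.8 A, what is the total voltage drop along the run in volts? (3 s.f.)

149 V

Section 1: A_strand = π(1.0300e-04)² = 3.333e-08 m²; R₁ = ρL/(N·A_s) = (1.72×10^-8)(639)/(37×3.333e-08) = 8.913 Ω
Section 2: A = π(d/2)² = π(7.9000e-04 m)² = 1.961e-06 m²
R₂ = (1.72×10^-8)(559)/(1.961e-06) = 4.904 Ω
R = R₁ + R₂ = 13.82 Ω
V = IR = 10.8 × 13.82 = 149 V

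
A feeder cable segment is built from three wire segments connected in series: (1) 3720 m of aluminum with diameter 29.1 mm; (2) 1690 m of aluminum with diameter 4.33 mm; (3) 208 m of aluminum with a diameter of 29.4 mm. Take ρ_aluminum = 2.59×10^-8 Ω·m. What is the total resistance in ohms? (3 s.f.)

Seg 1: A = π(d/2)² = π(1.4550e-02 m)² = 6.651e-04 m²
R_1 = (2.59×10^-8)(3720)/(6.651e-04) = 0.1449 Ω
Seg 2: A = π(d/2)² = π(2.1650e-03 m)² = 1.473e-05 m²
R_2 = (2.59×10^-8)(1690)/(1.473e-05) = 2.972 Ω
Seg 3: A = π(d/2)² = π(1.4700e-02 m)² = 6.789e-04 m²
R_3 = (2.59×10^-8)(208)/(6.789e-04) = 0.007936 Ω
R_total = R_1 + R_2 + R_3 = 3.13 Ω

3.13 Ω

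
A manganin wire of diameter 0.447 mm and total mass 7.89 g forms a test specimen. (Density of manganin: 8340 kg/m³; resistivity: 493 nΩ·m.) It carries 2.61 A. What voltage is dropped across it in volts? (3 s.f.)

ρ = 493 nΩ·m = 4.93×10^-7 Ω·m
A = π(d/2)² = π(2.2350e-04 m)² = 1.5693e-07 m²
L = m/(density·A) = 0.00789/(8340×1.5693e-07) = 6.028 m
R = ρL/A = (4.93×10^-7)(6.028)/(1.5693e-07) = 18.94 Ω
V = IR = 2.61 × 18.94 = 49.4 V

49.4 V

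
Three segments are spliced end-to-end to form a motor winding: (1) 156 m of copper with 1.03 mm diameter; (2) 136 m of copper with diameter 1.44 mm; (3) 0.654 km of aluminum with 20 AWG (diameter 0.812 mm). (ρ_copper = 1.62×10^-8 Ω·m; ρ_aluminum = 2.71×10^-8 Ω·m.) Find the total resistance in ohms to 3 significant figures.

Seg 1: A = π(d/2)² = π(5.1500e-04 m)² = 8.332e-07 m²
R_1 = (1.62×10^-8)(156)/(8.332e-07) = 3.033 Ω
Seg 2: A = π(d/2)² = π(7.2000e-04 m)² = 1.629e-06 m²
R_2 = (1.62×10^-8)(136)/(1.629e-06) = 1.353 Ω
Seg 3: A = π(0.812/2 mm)² = π(4.0600e-04 m)² = 5.178e-07 m²
R_3 = (2.71×10^-8)(654)/(5.178e-07) = 34.23 Ω
R_total = R_1 + R_2 + R_3 = 38.6 Ω

38.6 Ω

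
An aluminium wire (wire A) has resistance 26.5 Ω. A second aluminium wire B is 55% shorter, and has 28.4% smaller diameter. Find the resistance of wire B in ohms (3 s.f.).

R ∝ L/d², so R_B/R_A = (1 − 55/100) × (1 − 28.4/100)⁻²
= 0.45 × 1.951 = 0.8778
R_B = 0.8778 × 26.5 = 23.3 Ω

23.3 Ω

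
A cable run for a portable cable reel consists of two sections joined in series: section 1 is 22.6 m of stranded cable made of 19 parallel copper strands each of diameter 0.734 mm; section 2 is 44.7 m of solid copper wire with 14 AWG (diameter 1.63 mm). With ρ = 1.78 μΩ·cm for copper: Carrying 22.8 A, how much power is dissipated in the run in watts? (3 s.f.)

ρ = 1.78 μΩ·cm = 1.78×10^-8 Ω·m
Section 1: A_strand = π(3.6700e-04)² = 4.231e-07 m²; R₁ = ρL/(N·A_s) = (1.78×10^-8)(22.6)/(19×4.231e-07) = 0.05004 Ω
Section 2: A = π(1.63/2 mm)² = π(8.1500e-04 m)² = 2.087e-06 m²
R₂ = (1.78×10^-8)(44.7)/(2.087e-06) = 0.3813 Ω
R = R₁ + R₂ = 0.4313 Ω
P = I²R = (22.8)² × 0.4313 = 224 W

224 W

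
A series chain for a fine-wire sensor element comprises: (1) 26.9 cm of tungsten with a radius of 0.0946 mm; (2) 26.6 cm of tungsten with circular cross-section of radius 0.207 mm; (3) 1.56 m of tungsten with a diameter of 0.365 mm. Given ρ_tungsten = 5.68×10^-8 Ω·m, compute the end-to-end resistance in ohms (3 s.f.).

1.50 Ω

Seg 1: A = πr² = π(9.4600e-05 m)² = 2.811e-08 m²
R_1 = (5.68×10^-8)(0.269)/(2.811e-08) = 0.5435 Ω
Seg 2: A = πr² = π(2.0700e-04 m)² = 1.346e-07 m²
R_2 = (5.68×10^-8)(0.266)/(1.346e-07) = 0.1122 Ω
Seg 3: A = π(d/2)² = π(1.8250e-04 m)² = 1.046e-07 m²
R_3 = (5.68×10^-8)(1.56)/(1.046e-07) = 0.8468 Ω
R_total = R_1 + R_2 + R_3 = 1.50 Ω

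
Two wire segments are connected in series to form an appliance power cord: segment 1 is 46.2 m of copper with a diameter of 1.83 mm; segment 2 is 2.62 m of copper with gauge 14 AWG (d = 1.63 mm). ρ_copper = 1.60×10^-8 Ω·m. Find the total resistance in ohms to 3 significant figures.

0.301 Ω

Segment 1: A = π(d/2)² = π(9.1500e-04 m)² = 2.630e-06 m²
R₁ = ρL/A = (1.60×10^-8)(46.2)/(2.630e-06) = 0.281 Ω
Segment 2: A = π(1.63/2 mm)² = π(8.1500e-04 m)² = 2.087e-06 m²
R₂ = (1.60×10^-8)(2.62)/(2.087e-06) = 0.02009 Ω
R = R₁ + R₂ = 0.301 Ω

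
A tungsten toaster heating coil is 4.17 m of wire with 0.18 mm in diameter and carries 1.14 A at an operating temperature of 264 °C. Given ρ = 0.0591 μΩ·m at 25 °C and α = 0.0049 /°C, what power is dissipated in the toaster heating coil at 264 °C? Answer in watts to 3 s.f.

ρ = 0.0591 μΩ·m = 5.91×10^-8 Ω·m
A = π(d/2)² = π(9.0000e-05 m)² = 2.545e-08 m²
R₍25₎ = ρL/A = (5.91×10^-8)(4.17)/(2.545e-08) = 9.685 Ω
R₍264₎ = R₍25₎(1 + αΔT) = 9.685 × (1 + 0.0049×239) = 21.03 Ω
P = I²R = (1.14)² × 21.03 = 27.3 W

27.3 W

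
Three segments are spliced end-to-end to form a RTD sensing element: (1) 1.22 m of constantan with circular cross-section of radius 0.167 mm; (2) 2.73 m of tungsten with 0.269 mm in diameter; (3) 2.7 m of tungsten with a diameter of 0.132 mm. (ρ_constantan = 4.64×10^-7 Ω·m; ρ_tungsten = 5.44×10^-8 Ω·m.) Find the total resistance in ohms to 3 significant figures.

Seg 1: A = πr² = π(1.6700e-04 m)² = 8.762e-08 m²
R_1 = (4.64×10^-7)(1.22)/(8.762e-08) = 6.461 Ω
Seg 2: A = π(d/2)² = π(1.3450e-04 m)² = 5.683e-08 m²
R_2 = (5.44×10^-8)(2.73)/(5.683e-08) = 2.613 Ω
Seg 3: A = π(d/2)² = π(6.6000e-05 m)² = 1.368e-08 m²
R_3 = (5.44×10^-8)(2.7)/(1.368e-08) = 10.73 Ω
R_total = R_1 + R_2 + R_3 = 19.8 Ω

19.8 Ω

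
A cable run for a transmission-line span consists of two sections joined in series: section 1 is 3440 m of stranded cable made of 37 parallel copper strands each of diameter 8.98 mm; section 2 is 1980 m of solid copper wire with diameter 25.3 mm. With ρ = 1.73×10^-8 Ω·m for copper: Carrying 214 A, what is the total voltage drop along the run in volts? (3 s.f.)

Section 1: A_strand = π(4.4900e-03)² = 6.333e-05 m²; R₁ = ρL/(N·A_s) = (1.73×10^-8)(3440)/(37×6.333e-05) = 0.0254 Ω
Section 2: A = π(d/2)² = π(1.2650e-02 m)² = 5.027e-04 m²
R₂ = (1.73×10^-8)(1980)/(5.027e-04) = 0.06814 Ω
R = R₁ + R₂ = 0.09353 Ω
V = IR = 214 × 0.09353 = 20.0 V

20.0 V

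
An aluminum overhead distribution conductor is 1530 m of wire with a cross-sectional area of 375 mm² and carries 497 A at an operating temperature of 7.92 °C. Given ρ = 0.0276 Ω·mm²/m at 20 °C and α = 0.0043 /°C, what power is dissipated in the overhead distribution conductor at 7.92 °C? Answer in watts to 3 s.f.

26400 W

ρ = 0.0276 Ω·mm²/m = 2.76×10^-8 Ω·m
A = 375 mm² = 3.750e-04 m²
R₍20₎ = ρL/A = (2.76×10^-8)(1530)/(3.750e-04) = 0.1126 Ω
R₍7.92₎ = R₍20₎(1 + αΔT) = 0.1126 × (1 + 0.0043×-12.1) = 0.1068 Ω
P = I²R = (497)² × 0.1068 = 26400 W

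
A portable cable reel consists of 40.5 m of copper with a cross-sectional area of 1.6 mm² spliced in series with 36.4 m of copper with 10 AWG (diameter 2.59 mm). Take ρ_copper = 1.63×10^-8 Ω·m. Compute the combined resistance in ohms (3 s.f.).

0.525 Ω

Segment 1: A = 1.6 mm² = 1.600e-06 m²
R₁ = ρL/A = (1.63×10^-8)(40.5)/(1.600e-06) = 0.4126 Ω
Segment 2: A = π(2.59/2 mm)² = π(1.2950e-03 m)² = 5.269e-06 m²
R₂ = (1.63×10^-8)(36.4)/(5.269e-06) = 0.1126 Ω
R = R₁ + R₂ = 0.525 Ω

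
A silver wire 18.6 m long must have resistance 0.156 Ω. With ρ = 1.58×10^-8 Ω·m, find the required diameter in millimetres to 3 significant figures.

A = ρL/R = (1.58×10^-8)(18.6)/(0.156) = 1.884e-06 m²
d = 2√(A/π) = 1.549e-03 m = 1.55 mm

1.55 mm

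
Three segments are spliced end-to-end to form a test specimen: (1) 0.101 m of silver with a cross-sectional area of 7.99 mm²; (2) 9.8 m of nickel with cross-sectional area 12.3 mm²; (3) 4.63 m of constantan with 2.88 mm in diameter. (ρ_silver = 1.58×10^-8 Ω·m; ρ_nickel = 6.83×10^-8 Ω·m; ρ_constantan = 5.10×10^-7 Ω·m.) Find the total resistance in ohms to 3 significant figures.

Seg 1: A = 7.99 mm² = 7.990e-06 m²
R_1 = (1.58×10^-8)(0.101)/(7.990e-06) = 1.997×10^-4 Ω
Seg 2: A = 12.3 mm² = 1.230e-05 m²
R_2 = (6.83×10^-8)(9.8)/(1.230e-05) = 0.05442 Ω
Seg 3: A = π(d/2)² = π(1.4400e-03 m)² = 6.514e-06 m²
R_3 = (5.10×10^-7)(4.63)/(6.514e-06) = 0.3625 Ω
R_total = R_1 + R_2 + R_3 = 0.417 Ω

0.417 Ω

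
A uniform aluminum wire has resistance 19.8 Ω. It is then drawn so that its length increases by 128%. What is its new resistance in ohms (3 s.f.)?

k = 1 + 128/100 = 2.28; volume constant ⇒ A' = A/k, so R' = k²R.
R' = 5.198 × 19.8 = 103 Ω

103 Ω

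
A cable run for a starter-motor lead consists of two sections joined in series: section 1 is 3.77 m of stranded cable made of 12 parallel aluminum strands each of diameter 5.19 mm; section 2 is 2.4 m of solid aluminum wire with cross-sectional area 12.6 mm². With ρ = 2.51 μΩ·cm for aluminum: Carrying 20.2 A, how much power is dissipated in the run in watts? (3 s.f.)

ρ = 2.51 μΩ·cm = 2.51×10^-8 Ω·m
Section 1: A_strand = π(2.5950e-03)² = 2.116e-05 m²; R₁ = ρL/(N·A_s) = (2.51×10^-8)(3.77)/(12×2.116e-05) = 3.727×10^-4 Ω
Section 2: A = 12.6 mm² = 1.260e-05 m²
R₂ = (2.51×10^-8)(2.4)/(1.260e-05) = 0.004781 Ω
R = R₁ + R₂ = 0.005154 Ω
P = I²R = (20.2)² × 0.005154 = 2.10 W

2.10 W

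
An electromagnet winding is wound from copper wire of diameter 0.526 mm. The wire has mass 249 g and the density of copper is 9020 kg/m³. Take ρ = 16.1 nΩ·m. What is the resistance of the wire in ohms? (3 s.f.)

9.41 Ω

ρ = 16.1 nΩ·m = 1.61×10^-8 Ω·m
A = π(d/2)² = π(2.6300e-04 m)² = 2.1730e-07 m²
L = m/(density·A) = 0.249/(9020×2.1730e-07) = 127 m
R = ρL/A = (1.61×10^-8)(127)/(2.1730e-07) = 9.41 Ω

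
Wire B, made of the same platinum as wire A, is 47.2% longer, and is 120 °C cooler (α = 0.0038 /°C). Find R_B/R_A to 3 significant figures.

R ∝ ρL/d² with ρ ∝ (1+αΔT), so R_B/R_A = (1 + 47.2/100) × (1 − 0.0038×120)
= 1.472 × 0.544 = 0.801

0.801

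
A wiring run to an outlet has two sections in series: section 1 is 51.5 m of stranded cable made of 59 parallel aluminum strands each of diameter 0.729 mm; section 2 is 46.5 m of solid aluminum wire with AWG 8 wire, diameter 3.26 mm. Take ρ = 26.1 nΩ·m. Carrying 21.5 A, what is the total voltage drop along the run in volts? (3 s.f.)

ρ = 26.1 nΩ·m = 2.61×10^-8 Ω·m
Section 1: A_strand = π(3.6450e-04)² = 4.174e-07 m²; R₁ = ρL/(N·A_s) = (2.61×10^-8)(51.5)/(59×4.174e-07) = 0.05458 Ω
Section 2: A = π(3.26/2 mm)² = π(1.6300e-03 m)² = 8.347e-06 m²
R₂ = (2.61×10^-8)(46.5)/(8.347e-06) = 0.1454 Ω
R = R₁ + R₂ = 0.2 Ω
V = IR = 21.5 × 0.2 = 4.30 V

4.30 V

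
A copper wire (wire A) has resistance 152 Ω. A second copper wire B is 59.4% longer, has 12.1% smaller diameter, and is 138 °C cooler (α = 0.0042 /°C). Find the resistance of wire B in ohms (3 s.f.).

R ∝ ρL/d² with ρ ∝ (1+αΔT), so R_B/R_A = (1 + 59.4/100) × (1 − 12.1/100)⁻² × (1 − 0.0042×138)
= 1.594 × 1.294 × 0.4204 = 0.8673
R_B = 0.8673 × 152 = 132 Ω

132 Ω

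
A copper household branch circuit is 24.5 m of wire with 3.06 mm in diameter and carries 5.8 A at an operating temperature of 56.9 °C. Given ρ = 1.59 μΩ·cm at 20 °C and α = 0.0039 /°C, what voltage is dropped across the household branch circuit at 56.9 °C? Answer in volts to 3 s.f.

0.351 V

ρ = 1.59 μΩ·cm = 1.59×10^-8 Ω·m
A = π(d/2)² = π(1.5300e-03 m)² = 7.354e-06 m²
R₍20₎ = ρL/A = (1.59×10^-8)(24.5)/(7.354e-06) = 0.05297 Ω
R₍56.9₎ = R₍20₎(1 + αΔT) = 0.05297 × (1 + 0.0039×36.9) = 0.06059 Ω
V = IR = 5.8 × 0.06059 = 0.351 V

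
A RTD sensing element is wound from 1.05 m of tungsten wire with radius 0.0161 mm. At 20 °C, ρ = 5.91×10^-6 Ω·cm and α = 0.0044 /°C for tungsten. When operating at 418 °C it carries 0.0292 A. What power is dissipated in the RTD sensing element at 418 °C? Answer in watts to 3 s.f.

0.179 W

ρ = 5.91×10^-6 Ω·cm = 5.91×10^-8 Ω·m
A = πr² = π(1.6100e-05 m)² = 8.143e-10 m²
R₍20₎ = ρL/A = (5.91×10^-8)(1.05)/(8.143e-10) = 76.2 Ω
R₍418₎ = R₍20₎(1 + αΔT) = 76.2 × (1 + 0.0044×398) = 209.7 Ω
P = I²R = (0.0292)² × 209.7 = 0.179 W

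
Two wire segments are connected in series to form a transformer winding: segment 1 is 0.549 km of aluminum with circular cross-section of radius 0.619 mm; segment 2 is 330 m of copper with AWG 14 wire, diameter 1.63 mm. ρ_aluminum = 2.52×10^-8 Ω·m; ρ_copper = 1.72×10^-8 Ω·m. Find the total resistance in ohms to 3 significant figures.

Segment 1: A = πr² = π(6.1900e-04 m)² = 1.204e-06 m²
R₁ = ρL/A = (2.52×10^-8)(549)/(1.204e-06) = 11.49 Ω
Segment 2: A = π(1.63/2 mm)² = π(8.1500e-04 m)² = 2.087e-06 m²
R₂ = (1.72×10^-8)(330)/(2.087e-06) = 2.72 Ω
R = R₁ + R₂ = 14.2 Ω

14.2 Ω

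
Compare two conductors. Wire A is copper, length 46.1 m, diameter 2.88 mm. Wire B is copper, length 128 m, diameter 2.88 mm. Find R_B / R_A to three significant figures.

2.78

R ∝ ρL/d², so R_B/R_A = (L_B/L_A)
= (128/46.1) = 2.78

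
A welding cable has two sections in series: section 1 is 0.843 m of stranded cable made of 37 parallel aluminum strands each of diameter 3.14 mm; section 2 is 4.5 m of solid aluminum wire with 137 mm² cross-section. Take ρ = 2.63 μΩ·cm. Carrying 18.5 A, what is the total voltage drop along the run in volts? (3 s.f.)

0.0174 V

ρ = 2.63 μΩ·cm = 2.63×10^-8 Ω·m
Section 1: A_strand = π(1.5700e-03)² = 7.744e-06 m²; R₁ = ρL/(N·A_s) = (2.63×10^-8)(0.843)/(37×7.744e-06) = 7.738×10^-5 Ω
Section 2: A = 137 mm² = 1.370e-04 m²
R₂ = (2.63×10^-8)(4.5)/(1.370e-04) = 8.639×10^-4 Ω
R = R₁ + R₂ = 9.412×10^-4 Ω
V = IR = 18.5 × 9.412×10^-4 = 0.0174 V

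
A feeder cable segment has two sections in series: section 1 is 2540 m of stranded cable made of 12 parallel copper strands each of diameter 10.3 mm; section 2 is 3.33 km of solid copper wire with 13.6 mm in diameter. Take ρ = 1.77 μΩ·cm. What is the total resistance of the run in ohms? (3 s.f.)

ρ = 1.77 μΩ·cm = 1.77×10^-8 Ω·m
Section 1: A_strand = π(5.1500e-03)² = 8.332e-05 m²; R₁ = ρL/(N·A_s) = (1.77×10^-8)(2540)/(12×8.332e-05) = 0.04496 Ω
Section 2: A = π(d/2)² = π(6.8000e-03 m)² = 1.453e-04 m²
R₂ = (1.77×10^-8)(3330)/(1.453e-04) = 0.4057 Ω
R = R₁ + R₂ = 0.451 Ω

0.451 Ω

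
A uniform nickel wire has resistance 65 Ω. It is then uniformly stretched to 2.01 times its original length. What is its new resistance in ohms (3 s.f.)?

Volume constant ⇒ A' = A/k with k = 2.01. R' = ρ(kL)/(A/k) = k²R.
R' = 4.04 × 65 = 263 Ω

263 Ω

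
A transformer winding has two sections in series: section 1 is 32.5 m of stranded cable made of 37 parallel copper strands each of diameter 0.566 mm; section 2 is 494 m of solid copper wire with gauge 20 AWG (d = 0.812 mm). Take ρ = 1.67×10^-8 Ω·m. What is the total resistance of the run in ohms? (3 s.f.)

16.0 Ω

Section 1: A_strand = π(2.8300e-04)² = 2.516e-07 m²; R₁ = ρL/(N·A_s) = (1.67×10^-8)(32.5)/(37×2.516e-07) = 0.0583 Ω
Section 2: A = π(0.812/2 mm)² = π(4.0600e-04 m)² = 5.178e-07 m²
R₂ = (1.67×10^-8)(494)/(5.178e-07) = 15.93 Ω
R = R₁ + R₂ = 16.0 Ω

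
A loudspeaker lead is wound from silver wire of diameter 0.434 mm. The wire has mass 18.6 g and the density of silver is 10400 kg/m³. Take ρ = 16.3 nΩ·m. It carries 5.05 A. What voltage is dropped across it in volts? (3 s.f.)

6.73 V

ρ = 16.3 nΩ·m = 1.63×10^-8 Ω·m
A = π(d/2)² = π(2.1700e-04 m)² = 1.4793e-07 m²
L = m/(density·A) = 0.0186/(10400×1.4793e-07) = 12.09 m
R = ρL/A = (1.63×10^-8)(12.09)/(1.4793e-07) = 1.332 Ω
V = IR = 5.05 × 1.332 = 6.73 V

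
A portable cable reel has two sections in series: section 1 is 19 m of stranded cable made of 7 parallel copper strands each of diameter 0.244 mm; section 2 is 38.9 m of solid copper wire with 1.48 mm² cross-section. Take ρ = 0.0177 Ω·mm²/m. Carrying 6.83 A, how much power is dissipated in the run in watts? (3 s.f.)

69.6 W

ρ = 0.0177 Ω·mm²/m = 1.77×10^-8 Ω·m
Section 1: A_strand = π(1.2200e-04)² = 4.676e-08 m²; R₁ = ρL/(N·A_s) = (1.77×10^-8)(19)/(7×4.676e-08) = 1.027 Ω
Section 2: A = 1.48 mm² = 1.480e-06 m²
R₂ = (1.77×10^-8)(38.9)/(1.480e-06) = 0.4652 Ω
R = R₁ + R₂ = 1.493 Ω
P = I²R = (6.83)² × 1.493 = 69.6 W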